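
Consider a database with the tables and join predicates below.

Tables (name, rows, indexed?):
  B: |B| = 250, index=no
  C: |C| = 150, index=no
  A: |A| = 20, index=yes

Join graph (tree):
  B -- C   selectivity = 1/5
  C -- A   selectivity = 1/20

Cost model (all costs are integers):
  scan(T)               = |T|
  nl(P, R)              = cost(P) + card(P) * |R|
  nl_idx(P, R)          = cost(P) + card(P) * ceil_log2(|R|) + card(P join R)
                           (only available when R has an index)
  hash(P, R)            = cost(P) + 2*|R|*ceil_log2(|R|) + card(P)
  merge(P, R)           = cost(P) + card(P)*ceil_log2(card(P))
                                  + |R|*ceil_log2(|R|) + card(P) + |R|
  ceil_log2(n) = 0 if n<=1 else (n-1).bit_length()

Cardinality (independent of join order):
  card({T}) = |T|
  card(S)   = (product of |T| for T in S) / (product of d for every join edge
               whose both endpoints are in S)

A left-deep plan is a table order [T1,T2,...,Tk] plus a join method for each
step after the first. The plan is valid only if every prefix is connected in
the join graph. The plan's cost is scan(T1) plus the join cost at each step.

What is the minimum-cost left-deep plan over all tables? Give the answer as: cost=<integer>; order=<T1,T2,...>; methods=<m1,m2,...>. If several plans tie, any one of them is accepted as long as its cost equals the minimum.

Selinger DP (subsets sized 1..n):
  {B}: scan cost=250, card=250
  {C}: scan cost=150, card=150
  {A}: scan cost=20, card=20
  {BC}: card=7500; try (C,hash)→2900, (B,merge)→3750, (C,merge)→3850, (B,hash)→4300, (B,nl)→37650, (C,nl)→37750; best=2900 via (C,hash)
  {AC}: card=150; try (A,hash)→500, (A,nl_idx)→1050, (C,merge)→1490, (A,merge)→1620, (C,hash)→2440, (C,nl)→3020 …(+1); best=500 via (A,hash)
  {ABC}: card=7500; try (B,merge)→4100, (B,hash)→4650, (A,hash)→10600, (B,nl)→38000, (A,nl_idx)→47900, (A,merge)→108020 …(+1); best=4100 via (B,merge)

cost=4100; order=C,A,B; methods=hash,merge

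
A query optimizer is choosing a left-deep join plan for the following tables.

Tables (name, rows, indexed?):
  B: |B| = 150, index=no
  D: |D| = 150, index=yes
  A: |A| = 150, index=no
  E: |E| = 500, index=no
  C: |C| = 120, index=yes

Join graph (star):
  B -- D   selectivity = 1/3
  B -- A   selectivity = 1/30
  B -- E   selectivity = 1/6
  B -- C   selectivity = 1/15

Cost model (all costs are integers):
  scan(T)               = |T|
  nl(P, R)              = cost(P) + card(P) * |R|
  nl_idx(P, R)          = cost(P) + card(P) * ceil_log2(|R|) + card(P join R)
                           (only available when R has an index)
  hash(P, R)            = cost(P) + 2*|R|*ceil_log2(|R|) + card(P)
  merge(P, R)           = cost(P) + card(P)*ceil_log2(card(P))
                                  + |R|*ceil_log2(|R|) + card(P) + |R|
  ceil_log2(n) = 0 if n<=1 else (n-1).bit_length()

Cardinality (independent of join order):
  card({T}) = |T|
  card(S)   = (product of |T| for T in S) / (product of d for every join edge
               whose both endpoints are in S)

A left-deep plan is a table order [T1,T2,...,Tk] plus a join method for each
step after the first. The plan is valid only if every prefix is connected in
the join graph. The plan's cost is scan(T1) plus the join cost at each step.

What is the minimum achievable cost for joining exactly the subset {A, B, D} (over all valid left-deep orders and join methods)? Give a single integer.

Selinger DP over subsets of {A,B,D}:
  {B}: scan cost=150, card=150
  {D}: scan cost=150, card=150
  {A}: scan cost=150, card=150
  {BD}: card=7500; try (D,hash)→2700, (B,hash)→2700, (D,merge)→2850, (B,merge)→2850, (D,nl_idx)→8850, (D,nl)→22650 …(+1); best=2700 via (D,hash)
  {AB}: card=750; try (B,hash)→2700, (A,hash)→2700, (B,merge)→2850, (A,merge)→2850, (B,nl)→22650, (A,nl)→22650; best=2700 via (B,hash)
  {ABD}: card=37500; try (D,hash)→5850, (D,merge)→12300, (A,hash)→12600, (D,nl_idx)→46200, (A,merge)→109050, (D,nl)→115200 …(+1); best=5850 via (D,hash)

5850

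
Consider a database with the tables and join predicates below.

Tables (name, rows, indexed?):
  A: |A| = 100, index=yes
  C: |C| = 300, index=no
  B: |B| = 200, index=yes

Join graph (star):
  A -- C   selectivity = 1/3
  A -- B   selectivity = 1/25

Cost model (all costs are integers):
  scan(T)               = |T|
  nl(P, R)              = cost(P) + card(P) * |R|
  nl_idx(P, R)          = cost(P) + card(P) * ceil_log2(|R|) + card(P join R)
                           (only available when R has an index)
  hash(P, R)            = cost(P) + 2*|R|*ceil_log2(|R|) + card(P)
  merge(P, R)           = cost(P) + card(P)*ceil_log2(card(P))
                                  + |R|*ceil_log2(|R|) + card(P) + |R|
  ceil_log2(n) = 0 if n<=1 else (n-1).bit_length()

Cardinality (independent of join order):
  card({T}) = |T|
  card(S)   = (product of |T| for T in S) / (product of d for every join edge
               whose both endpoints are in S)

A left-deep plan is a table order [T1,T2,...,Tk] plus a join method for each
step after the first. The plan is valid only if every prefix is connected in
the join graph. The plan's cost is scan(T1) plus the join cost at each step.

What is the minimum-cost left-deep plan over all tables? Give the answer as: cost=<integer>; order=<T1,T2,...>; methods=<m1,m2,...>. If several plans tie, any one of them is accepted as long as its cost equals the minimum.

cost=7900; order=A,B,C; methods=nl_idx,hash

Selinger DP (subsets sized 1..n):
  {A}: scan cost=100, card=100
  {C}: scan cost=300, card=300
  {B}: scan cost=200, card=200
  {AC}: card=10000; try (A,hash)→2000, (C,merge)→3900, (A,merge)→4100, (C,hash)→5600, (A,nl_idx)→12400, (C,nl)→30100 …(+1); best=2000 via (A,hash)
  {AB}: card=800; try (B,nl_idx)→1700, (A,hash)→1800, (A,nl_idx)→2400, (B,merge)→2700, (A,merge)→2800, (B,hash)→3400 …(+2); best=1700 via (B,nl_idx)
  {ABC}: card=80000; try (C,hash)→7900, (C,merge)→13500, (B,hash)→15200, (B,merge)→153800, (B,nl_idx)→162000, (C,nl)→241700 …(+1); best=7900 via (C,hash)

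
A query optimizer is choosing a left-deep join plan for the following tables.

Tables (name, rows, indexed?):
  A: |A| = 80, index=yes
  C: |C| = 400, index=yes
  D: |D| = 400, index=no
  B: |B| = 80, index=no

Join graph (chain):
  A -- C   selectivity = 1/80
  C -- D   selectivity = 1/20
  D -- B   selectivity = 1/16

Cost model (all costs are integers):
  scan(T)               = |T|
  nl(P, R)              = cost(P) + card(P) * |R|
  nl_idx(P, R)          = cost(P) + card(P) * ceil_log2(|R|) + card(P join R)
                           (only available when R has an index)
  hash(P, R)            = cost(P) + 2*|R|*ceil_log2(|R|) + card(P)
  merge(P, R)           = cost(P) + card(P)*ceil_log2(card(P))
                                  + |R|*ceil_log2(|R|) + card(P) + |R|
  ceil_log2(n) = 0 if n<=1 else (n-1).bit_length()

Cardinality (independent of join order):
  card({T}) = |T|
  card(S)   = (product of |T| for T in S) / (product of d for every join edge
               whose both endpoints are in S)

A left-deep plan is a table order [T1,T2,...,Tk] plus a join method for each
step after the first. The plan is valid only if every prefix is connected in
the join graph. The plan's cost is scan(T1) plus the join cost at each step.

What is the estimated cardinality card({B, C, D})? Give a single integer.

Tables in S: B(80), C(400), D(400)
Edges inside S: C-D(d=20), D-B(d=16)
numerator = 80 * 400 * 400 = 12800000
denominator = 20 * 16 = 320
card(S) = 12800000 / 320 = 40000

40000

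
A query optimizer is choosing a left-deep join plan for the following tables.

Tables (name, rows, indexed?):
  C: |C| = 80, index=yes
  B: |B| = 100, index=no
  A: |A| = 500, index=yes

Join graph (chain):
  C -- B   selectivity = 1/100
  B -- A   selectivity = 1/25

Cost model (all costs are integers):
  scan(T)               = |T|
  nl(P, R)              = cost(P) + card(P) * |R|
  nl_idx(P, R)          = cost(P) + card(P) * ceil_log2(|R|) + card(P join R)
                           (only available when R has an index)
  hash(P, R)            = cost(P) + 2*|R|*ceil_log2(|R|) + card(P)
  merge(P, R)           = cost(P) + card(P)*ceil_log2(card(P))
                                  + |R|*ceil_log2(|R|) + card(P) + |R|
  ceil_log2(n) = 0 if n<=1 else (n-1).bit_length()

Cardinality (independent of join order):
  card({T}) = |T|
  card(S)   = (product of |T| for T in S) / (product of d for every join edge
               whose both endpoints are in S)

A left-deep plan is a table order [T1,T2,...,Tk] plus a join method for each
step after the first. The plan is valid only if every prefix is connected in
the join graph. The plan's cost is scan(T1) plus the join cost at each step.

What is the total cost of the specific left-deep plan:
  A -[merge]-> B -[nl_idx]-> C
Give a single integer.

step 1: scan A: cost=500, card=500
step 2: join B via merge
    card(P join B) = 500*100/(25) = 2000
    cost = 500 + 500*9 + 100*7 + 500 + 100 = 6300
step 3: join C via nl_idx
    card(P join C) = 2000*80/(100) = 1600
    cost = 6300 + 2000*7 + 1600 = 21900

21900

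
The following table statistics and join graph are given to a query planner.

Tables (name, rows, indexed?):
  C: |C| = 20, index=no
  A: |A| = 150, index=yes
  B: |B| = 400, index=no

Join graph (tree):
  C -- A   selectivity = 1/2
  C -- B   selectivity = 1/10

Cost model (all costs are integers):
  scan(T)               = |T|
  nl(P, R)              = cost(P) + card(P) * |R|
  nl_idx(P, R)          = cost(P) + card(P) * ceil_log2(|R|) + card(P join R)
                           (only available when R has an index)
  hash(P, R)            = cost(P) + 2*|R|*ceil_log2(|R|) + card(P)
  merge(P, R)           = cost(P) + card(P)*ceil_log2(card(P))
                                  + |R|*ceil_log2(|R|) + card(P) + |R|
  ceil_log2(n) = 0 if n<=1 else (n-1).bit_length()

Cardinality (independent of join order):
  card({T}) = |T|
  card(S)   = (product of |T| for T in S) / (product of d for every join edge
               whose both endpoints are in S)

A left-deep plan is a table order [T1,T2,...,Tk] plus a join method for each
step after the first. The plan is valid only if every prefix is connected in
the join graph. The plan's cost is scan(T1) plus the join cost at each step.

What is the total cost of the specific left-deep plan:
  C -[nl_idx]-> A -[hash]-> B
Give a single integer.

10380

step 1: scan C: cost=20, card=20
step 2: join A via nl_idx
    card(P join A) = 20*150/(2) = 1500
    cost = 20 + 20*8 + 1500 = 1680
step 3: join B via hash
    card(P join B) = 1500*400/(10) = 60000
    cost = 1680 + 2*400*9 + 1500 = 10380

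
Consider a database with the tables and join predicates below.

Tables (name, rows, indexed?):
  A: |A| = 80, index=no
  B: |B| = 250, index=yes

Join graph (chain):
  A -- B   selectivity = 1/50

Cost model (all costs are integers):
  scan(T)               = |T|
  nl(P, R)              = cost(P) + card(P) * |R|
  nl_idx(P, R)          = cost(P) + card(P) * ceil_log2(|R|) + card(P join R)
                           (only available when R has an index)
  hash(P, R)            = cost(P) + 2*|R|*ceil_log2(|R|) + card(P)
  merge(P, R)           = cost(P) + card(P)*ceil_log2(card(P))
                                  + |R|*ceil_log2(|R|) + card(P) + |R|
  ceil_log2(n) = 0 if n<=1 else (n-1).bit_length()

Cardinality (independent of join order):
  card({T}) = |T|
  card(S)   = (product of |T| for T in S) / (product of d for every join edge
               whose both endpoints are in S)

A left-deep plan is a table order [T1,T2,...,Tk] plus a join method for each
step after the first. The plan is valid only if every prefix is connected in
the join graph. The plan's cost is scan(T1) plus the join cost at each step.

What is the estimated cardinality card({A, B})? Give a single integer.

400

Tables in S: A(80), B(250)
Edges inside S: A-B(d=50)
numerator = 80 * 250 = 20000
denominator = 50 = 50
card(S) = 20000 / 50 = 400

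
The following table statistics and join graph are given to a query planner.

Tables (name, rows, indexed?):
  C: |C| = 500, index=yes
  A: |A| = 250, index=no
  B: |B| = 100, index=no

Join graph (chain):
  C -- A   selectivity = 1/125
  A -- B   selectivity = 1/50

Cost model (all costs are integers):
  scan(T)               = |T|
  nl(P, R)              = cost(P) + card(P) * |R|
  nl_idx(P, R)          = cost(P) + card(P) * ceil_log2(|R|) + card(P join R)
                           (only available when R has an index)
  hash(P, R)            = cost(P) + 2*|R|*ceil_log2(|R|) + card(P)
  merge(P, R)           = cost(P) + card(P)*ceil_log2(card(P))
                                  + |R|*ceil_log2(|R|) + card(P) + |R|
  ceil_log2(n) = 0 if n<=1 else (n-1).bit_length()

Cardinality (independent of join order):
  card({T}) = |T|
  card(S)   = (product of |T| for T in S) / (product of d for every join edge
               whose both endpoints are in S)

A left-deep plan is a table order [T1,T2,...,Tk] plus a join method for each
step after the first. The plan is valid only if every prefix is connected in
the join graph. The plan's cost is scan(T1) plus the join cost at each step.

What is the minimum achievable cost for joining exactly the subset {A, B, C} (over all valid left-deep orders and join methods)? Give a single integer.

Selinger DP over subsets of {A,B,C}:
  {C}: scan cost=500, card=500
  {A}: scan cost=250, card=250
  {B}: scan cost=100, card=100
  {AC}: card=1000; try (C,nl_idx)→3500, (A,hash)→5000, (C,merge)→7500, (A,merge)→7750, (C,hash)→9500, (C,nl)→125250 …(+1); best=3500 via (C,nl_idx)
  {AB}: card=500; try (B,hash)→1900, (A,merge)→3150, (B,merge)→3300, (A,hash)→4200, (A,nl)→25100, (B,nl)→25250; best=1900 via (B,hash)
  {ABC}: card=2000; try (B,hash)→5900, (C,nl_idx)→8400, (C,hash)→11400, (C,merge)→11900, (B,merge)→15300, (B,nl)→103500 …(+1); best=5900 via (B,hash)

5900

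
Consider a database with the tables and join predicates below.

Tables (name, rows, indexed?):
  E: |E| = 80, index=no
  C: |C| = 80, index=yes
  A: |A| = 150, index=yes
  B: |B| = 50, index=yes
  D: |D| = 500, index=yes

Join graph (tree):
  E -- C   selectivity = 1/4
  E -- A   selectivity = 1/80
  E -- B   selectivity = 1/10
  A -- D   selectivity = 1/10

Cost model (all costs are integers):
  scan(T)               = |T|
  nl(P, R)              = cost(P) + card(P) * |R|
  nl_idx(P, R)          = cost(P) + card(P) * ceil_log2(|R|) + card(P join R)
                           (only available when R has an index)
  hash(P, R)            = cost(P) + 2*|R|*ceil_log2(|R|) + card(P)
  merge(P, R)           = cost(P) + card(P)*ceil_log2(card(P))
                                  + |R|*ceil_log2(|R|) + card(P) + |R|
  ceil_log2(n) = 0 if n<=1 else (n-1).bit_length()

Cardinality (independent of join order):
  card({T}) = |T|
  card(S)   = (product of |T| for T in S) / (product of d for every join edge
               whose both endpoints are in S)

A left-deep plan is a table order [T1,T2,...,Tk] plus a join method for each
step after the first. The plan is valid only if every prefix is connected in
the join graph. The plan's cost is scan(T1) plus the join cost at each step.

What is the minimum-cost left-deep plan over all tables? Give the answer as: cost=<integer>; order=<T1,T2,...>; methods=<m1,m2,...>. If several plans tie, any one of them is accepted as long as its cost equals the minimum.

cost=27490; order=E,A,B,C,D; methods=nl_idx,hash,hash,hash

Selinger DP (subsets sized 1..n):
  {E}: scan cost=80, card=80
  {C}: scan cost=80, card=80
  {A}: scan cost=150, card=150
  {B}: scan cost=50, card=50
  {D}: scan cost=500, card=500
  {CE}: card=1600; try (E,hash)→1280, (C,hash)→1280, (E,merge)→1360, (C,merge)→1360, (C,nl_idx)→2240, (E,nl)→6480 …(+1); best=1280 via (E,hash)
  {AE}: card=150; try (A,nl_idx)→870, (E,hash)→1420, (A,merge)→2070, (E,merge)→2140, (A,hash)→2560, (A,nl)→12080 …(+1); best=870 via (A,nl_idx)
  {BE}: card=400; try (B,hash)→760, (B,nl_idx)→960, (E,merge)→1040, (B,merge)→1070, (E,hash)→1220, (E,nl)→4050 …(+1); best=760 via (B,hash)
  {AD}: card=7500; try (A,hash)→3400, (D,merge)→6500, (A,merge)→6850, (D,nl_idx)→9000, (D,hash)→9300, (A,nl_idx)→12000 …(+2); best=3400 via (A,hash)
  {ACE}: card=3000; try (C,hash)→2140, (C,merge)→2860, (C,nl_idx)→4920, (A,hash)→5280, (C,nl)→12870, (A,nl_idx)→17080 …(+2); best=2140 via (C,hash)
  {BCE}: card=8000; try (C,hash)→2280, (B,hash)→3480, (C,merge)→5400, (C,nl_idx)→11560, (B,nl_idx)→18880, (B,merge)→20830 …(+2); best=2280 via (C,hash)
  {ABE}: card=750; try (B,hash)→1620, (B,nl_idx)→2520, (B,merge)→2570, (A,hash)→3560, (A,nl_idx)→4710, (A,merge)→6110 …(+2); best=1620 via (B,hash)
  {ADE}: card=7500; try (D,merge)→7220, (D,nl_idx)→9720, (D,hash)→10020, (E,hash)→12020, (D,nl)→75870, (E,merge)→109040 …(+1); best=7220 via (D,merge)
  {ABCE}: card=15000; try (C,hash)→3490, (B,hash)→5740, (C,merge)→10510, (A,hash)→12680, (C,nl_idx)→21870, (B,nl_idx)→35140 …(+6); best=3490 via (C,hash)
  {ACDE}: card=150000; try (D,hash)→14140, (C,hash)→15840, (D,merge)→46140, (C,merge)→112860, (D,nl_idx)→179140, (C,nl_idx)→209720 …(+2); best=14140 via (D,hash)
  {ABDE}: card=37500; try (D,hash)→11370, (D,merge)→14870, (B,hash)→15320, (D,nl_idx)→45870, (B,nl_idx)→89720, (B,merge)→112570 …(+2); best=11370 via (D,hash)
  {ABCDE}: card=750000; try (D,hash)→27490, (C,hash)→49990, (B,hash)→164740, (D,merge)→233490, (C,merge)→649510, (D,nl_idx)→888490 …(+6); best=27490 via (D,hash)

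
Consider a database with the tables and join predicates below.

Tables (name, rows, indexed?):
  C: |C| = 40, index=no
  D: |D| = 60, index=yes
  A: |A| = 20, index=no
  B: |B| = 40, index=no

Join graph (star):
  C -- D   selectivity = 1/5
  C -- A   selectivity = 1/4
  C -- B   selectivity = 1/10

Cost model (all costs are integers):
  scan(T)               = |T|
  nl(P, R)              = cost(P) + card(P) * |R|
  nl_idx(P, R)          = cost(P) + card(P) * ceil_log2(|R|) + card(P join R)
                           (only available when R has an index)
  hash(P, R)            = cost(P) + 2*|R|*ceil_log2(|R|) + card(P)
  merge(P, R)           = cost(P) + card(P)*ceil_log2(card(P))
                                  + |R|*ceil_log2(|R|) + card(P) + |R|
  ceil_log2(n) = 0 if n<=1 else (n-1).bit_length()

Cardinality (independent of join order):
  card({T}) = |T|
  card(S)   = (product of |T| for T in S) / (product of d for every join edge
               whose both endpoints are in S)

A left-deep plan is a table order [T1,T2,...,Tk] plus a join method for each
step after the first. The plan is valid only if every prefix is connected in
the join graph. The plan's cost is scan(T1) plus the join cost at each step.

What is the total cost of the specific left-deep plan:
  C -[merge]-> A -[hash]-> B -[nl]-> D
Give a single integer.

step 1: scan C: cost=40, card=40
step 2: join A via merge
    card(P join A) = 40*20/(4) = 200
    cost = 40 + 40*6 + 20*5 + 40 + 20 = 440
step 3: join B via hash
    card(P join B) = 200*40/(10) = 800
    cost = 440 + 2*40*6 + 200 = 1120
step 4: join D via nl
    card(P join D) = 800*60/(5) = 9600
    cost = 1120 + 800*60 = 49120

49120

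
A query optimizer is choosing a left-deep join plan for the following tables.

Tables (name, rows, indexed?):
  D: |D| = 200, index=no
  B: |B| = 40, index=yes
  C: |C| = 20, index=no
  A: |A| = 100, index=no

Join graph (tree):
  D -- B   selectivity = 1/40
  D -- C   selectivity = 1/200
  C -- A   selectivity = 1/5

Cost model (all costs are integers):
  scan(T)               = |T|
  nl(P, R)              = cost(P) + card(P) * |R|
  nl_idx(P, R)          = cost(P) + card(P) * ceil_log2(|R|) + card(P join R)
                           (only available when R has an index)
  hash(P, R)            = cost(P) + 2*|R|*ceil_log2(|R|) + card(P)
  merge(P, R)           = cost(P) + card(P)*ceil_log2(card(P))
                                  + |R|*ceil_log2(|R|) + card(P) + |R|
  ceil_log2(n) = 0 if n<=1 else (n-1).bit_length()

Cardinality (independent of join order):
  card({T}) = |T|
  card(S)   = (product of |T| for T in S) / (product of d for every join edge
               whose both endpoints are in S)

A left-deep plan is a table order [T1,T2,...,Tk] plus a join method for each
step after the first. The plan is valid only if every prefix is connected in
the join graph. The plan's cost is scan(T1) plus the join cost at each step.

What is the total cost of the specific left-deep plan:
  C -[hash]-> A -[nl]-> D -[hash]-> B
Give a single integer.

82320

step 1: scan C: cost=20, card=20
step 2: join A via hash
    card(P join A) = 20*100/(5) = 400
    cost = 20 + 2*100*7 + 20 = 1440
step 3: join D via nl
    card(P join D) = 400*200/(200) = 400
    cost = 1440 + 400*200 = 81440
step 4: join B via hash
    card(P join B) = 400*40/(40) = 400
    cost = 81440 + 2*40*6 + 400 = 82320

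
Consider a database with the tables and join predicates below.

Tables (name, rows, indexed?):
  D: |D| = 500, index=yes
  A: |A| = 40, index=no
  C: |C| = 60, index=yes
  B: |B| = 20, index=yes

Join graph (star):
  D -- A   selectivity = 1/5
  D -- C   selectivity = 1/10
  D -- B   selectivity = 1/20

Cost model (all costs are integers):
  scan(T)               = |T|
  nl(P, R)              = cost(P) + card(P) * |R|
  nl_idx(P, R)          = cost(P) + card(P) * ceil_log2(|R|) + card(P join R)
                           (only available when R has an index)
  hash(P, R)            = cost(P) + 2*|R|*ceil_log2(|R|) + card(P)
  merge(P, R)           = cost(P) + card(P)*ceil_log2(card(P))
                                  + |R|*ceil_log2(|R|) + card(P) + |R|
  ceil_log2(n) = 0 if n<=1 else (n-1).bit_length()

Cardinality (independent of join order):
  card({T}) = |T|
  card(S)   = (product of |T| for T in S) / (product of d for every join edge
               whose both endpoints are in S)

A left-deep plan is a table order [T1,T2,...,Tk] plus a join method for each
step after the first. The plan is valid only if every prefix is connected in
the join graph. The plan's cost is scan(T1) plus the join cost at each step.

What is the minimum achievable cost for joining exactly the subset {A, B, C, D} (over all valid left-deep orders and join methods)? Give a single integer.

5400

Selinger DP over subsets of {A,B,C,D}:
  {D}: scan cost=500, card=500
  {A}: scan cost=40, card=40
  {C}: scan cost=60, card=60
  {B}: scan cost=20, card=20
  {AD}: card=4000; try (A,hash)→1480, (D,nl_idx)→4400, (D,merge)→5320, (A,merge)→5780, (D,hash)→9080, (D,nl)→20040 …(+1); best=1480 via (A,hash)
  {CD}: card=3000; try (C,hash)→1720, (D,nl_idx)→3600, (D,merge)→5480, (C,merge)→5920, (C,nl_idx)→6500, (D,hash)→9120 …(+2); best=1720 via (C,hash)
  {BD}: card=500; try (D,nl_idx)→700, (B,hash)→1200, (B,nl_idx)→3500, (D,merge)→5140, (B,merge)→5620, (D,hash)→9040 …(+2); best=700 via (D,nl_idx)
  {ACD}: card=24000; try (A,hash)→5200, (C,hash)→6200, (A,merge)→41000, (C,nl_idx)→49480, (C,merge)→53900, (A,nl)→121720 …(+1); best=5200 via (A,hash)
  {ABD}: card=4000; try (A,hash)→1680, (B,hash)→5680, (A,merge)→5980, (A,nl)→20700, (B,nl_idx)→25480, (B,merge)→53600 …(+1); best=1680 via (A,hash)
  {BCD}: card=3000; try (C,hash)→1920, (B,hash)→4920, (C,merge)→6120, (C,nl_idx)→6700, (B,nl_idx)→19720, (C,nl)→30700 …(+2); best=1920 via (C,hash)
  {ABCD}: card=24000; try (A,hash)→5400, (C,hash)→6400, (B,hash)→29400, (A,merge)→41200, (C,nl_idx)→49680, (C,merge)→54100 …(+5); best=5400 via (A,hash)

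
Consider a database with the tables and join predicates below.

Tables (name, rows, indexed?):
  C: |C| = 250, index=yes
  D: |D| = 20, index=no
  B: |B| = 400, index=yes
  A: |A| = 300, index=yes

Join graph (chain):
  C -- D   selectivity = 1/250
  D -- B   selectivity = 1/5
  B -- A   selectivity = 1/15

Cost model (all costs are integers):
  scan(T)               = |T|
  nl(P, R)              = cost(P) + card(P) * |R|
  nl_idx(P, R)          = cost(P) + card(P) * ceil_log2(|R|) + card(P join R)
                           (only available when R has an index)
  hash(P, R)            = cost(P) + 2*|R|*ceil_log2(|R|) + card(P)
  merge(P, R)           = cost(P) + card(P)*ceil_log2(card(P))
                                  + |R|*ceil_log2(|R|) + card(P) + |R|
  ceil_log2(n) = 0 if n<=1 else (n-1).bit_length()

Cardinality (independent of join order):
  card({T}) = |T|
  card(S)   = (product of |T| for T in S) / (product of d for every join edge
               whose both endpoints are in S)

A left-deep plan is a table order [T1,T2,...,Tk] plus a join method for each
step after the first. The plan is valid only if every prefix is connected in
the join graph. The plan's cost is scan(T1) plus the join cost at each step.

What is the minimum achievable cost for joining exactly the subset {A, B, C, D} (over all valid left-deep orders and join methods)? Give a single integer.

Selinger DP over subsets of {A,B,C,D}:
  {C}: scan cost=250, card=250
  {D}: scan cost=20, card=20
  {B}: scan cost=400, card=400
  {A}: scan cost=300, card=300
  {CD}: card=20; try (C,nl_idx)→200, (D,hash)→700, (C,merge)→2390, (D,merge)→2620, (C,hash)→4040, (C,nl)→5020 …(+1); best=200 via (C,nl_idx)
  {BD}: card=1600; try (D,hash)→1000, (B,nl_idx)→1800, (B,merge)→4140, (D,merge)→4520, (B,hash)→7240, (B,nl)→8020 …(+1); best=1000 via (D,hash)
  {AB}: card=8000; try (A,hash)→6200, (B,merge)→7300, (A,merge)→7400, (B,hash)→7800, (B,nl_idx)→11000, (A,nl_idx)→12000 …(+2); best=6200 via (A,hash)
  {BCD}: card=1600; try (B,nl_idx)→1980, (B,merge)→4320, (C,hash)→6600, (B,hash)→7420, (B,nl)→8200, (C,nl_idx)→15400 …(+2); best=1980 via (B,nl_idx)
  {ABD}: card=32000; try (A,hash)→8000, (D,hash)→14400, (A,merge)→23200, (A,nl_idx)→47400, (D,merge)→118320, (D,nl)→166200 …(+1); best=8000 via (A,hash)
  {ABCD}: card=32000; try (A,hash)→8980, (A,merge)→24180, (C,hash)→44000, (A,nl_idx)→48380, (C,nl_idx)→296000, (A,nl)→481980 …(+2); best=8980 via (A,hash)

8980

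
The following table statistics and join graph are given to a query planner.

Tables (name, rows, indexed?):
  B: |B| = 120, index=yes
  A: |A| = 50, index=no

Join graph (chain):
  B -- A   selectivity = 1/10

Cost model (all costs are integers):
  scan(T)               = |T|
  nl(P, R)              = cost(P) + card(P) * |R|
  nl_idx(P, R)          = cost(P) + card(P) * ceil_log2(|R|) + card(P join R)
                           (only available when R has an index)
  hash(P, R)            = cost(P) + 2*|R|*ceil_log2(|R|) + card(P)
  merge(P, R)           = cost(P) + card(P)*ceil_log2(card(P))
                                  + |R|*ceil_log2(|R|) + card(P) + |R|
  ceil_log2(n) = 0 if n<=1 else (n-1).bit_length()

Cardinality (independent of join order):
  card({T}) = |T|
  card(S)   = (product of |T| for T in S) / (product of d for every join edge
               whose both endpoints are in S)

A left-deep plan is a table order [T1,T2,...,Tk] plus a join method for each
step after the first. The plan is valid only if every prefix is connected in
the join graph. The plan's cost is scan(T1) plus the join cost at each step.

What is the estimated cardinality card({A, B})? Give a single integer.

600

Tables in S: A(50), B(120)
Edges inside S: B-A(d=10)
numerator = 50 * 120 = 6000
denominator = 10 = 10
card(S) = 6000 / 10 = 600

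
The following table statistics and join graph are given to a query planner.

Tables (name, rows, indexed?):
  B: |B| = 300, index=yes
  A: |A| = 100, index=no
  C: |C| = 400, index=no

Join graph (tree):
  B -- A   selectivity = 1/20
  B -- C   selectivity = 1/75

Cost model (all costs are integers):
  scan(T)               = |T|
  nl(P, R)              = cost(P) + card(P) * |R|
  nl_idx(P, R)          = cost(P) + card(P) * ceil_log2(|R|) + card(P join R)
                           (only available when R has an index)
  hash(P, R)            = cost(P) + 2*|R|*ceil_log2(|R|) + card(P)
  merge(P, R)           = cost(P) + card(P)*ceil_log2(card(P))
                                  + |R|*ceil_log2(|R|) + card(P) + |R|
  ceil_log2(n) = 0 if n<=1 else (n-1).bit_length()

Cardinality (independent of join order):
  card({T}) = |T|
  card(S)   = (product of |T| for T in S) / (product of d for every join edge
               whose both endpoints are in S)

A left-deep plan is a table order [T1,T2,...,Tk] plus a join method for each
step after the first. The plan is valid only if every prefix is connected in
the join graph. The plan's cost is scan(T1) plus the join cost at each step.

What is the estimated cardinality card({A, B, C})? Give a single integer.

Tables in S: A(100), B(300), C(400)
Edges inside S: B-A(d=20), B-C(d=75)
numerator = 100 * 300 * 400 = 12000000
denominator = 20 * 75 = 1500
card(S) = 12000000 / 1500 = 8000

8000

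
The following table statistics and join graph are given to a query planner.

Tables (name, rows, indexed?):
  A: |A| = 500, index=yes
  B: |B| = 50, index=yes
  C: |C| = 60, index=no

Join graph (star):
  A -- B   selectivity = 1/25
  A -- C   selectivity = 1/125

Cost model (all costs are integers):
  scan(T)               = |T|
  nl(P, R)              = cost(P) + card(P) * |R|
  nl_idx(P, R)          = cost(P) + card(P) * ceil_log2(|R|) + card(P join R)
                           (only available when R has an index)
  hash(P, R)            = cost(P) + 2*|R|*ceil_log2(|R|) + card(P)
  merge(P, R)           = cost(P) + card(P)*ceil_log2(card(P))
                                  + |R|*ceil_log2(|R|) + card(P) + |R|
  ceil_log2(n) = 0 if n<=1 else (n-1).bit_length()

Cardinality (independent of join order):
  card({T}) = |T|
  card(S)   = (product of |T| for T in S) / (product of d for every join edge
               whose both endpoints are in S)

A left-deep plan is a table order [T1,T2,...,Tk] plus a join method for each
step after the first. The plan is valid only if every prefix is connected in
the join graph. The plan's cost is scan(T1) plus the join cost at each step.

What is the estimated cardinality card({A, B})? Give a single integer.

1000

Tables in S: A(500), B(50)
Edges inside S: A-B(d=25)
numerator = 500 * 50 = 25000
denominator = 25 = 25
card(S) = 25000 / 25 = 1000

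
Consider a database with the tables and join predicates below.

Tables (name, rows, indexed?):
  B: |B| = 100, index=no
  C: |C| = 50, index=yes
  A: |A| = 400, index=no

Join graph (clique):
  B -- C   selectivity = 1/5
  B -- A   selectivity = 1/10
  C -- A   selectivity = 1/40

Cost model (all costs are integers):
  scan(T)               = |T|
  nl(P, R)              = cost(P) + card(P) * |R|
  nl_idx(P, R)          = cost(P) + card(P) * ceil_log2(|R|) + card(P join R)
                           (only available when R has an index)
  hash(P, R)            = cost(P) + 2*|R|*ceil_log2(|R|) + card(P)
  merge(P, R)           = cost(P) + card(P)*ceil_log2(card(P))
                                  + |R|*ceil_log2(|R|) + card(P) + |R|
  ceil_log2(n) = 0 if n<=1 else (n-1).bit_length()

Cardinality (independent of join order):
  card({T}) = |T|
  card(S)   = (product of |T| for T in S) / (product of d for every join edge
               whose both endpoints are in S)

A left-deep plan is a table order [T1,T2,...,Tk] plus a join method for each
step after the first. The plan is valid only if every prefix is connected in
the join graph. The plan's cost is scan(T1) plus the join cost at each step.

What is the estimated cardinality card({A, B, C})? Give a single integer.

Tables in S: A(400), B(100), C(50)
Edges inside S: B-C(d=5), B-A(d=10), C-A(d=40)
numerator = 400 * 100 * 50 = 2000000
denominator = 5 * 10 * 40 = 2000
card(S) = 2000000 / 2000 = 1000

1000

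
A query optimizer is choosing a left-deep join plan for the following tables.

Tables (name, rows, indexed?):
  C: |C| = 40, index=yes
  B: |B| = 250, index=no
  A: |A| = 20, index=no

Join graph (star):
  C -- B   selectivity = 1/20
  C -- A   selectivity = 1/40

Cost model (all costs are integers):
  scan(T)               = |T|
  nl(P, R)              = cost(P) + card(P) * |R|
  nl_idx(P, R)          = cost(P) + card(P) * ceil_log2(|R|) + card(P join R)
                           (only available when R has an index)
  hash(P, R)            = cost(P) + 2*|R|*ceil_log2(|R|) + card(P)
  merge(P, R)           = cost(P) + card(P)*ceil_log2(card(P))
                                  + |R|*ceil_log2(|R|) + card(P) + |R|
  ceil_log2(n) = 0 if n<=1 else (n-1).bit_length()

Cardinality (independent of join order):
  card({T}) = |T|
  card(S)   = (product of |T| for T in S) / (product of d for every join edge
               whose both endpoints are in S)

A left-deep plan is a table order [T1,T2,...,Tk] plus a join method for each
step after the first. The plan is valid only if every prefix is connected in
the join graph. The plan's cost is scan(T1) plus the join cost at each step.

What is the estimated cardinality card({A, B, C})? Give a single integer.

250

Tables in S: A(20), B(250), C(40)
Edges inside S: C-B(d=20), C-A(d=40)
numerator = 20 * 250 * 40 = 200000
denominator = 20 * 40 = 800
card(S) = 200000 / 800 = 250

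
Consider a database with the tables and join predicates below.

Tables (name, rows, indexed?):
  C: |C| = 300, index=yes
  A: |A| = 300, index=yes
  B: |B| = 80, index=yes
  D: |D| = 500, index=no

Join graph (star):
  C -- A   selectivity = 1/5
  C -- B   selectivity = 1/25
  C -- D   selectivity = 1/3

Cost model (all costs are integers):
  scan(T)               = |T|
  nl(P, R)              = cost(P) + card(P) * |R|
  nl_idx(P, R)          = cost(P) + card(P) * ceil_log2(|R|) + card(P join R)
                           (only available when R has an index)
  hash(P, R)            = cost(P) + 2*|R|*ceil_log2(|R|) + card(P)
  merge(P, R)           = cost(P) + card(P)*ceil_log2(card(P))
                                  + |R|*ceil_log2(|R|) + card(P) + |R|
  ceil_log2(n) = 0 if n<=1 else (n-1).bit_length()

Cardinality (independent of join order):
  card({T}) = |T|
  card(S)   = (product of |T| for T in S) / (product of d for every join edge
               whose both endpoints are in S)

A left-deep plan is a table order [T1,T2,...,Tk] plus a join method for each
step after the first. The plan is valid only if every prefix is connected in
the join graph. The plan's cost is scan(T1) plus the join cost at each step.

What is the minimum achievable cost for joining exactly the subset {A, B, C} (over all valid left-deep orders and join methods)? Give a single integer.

8080

Selinger DP over subsets of {A,B,C}:
  {C}: scan cost=300, card=300
  {A}: scan cost=300, card=300
  {B}: scan cost=80, card=80
  {AC}: card=18000; try (C,hash)→6000, (A,hash)→6000, (C,merge)→6300, (A,merge)→6300, (C,nl_idx)→21000, (A,nl_idx)→21000 …(+2); best=6000 via (C,hash)
  {BC}: card=960; try (B,hash)→1720, (C,nl_idx)→1760, (B,nl_idx)→3360, (C,merge)→3720, (B,merge)→3940, (C,hash)→5560 …(+2); best=1720 via (B,hash)
  {ABC}: card=57600; try (A,hash)→8080, (A,merge)→15280, (B,hash)→25120, (A,nl_idx)→67960, (B,nl_idx)→189600, (A,nl)→289720 …(+2); best=8080 via (A,hash)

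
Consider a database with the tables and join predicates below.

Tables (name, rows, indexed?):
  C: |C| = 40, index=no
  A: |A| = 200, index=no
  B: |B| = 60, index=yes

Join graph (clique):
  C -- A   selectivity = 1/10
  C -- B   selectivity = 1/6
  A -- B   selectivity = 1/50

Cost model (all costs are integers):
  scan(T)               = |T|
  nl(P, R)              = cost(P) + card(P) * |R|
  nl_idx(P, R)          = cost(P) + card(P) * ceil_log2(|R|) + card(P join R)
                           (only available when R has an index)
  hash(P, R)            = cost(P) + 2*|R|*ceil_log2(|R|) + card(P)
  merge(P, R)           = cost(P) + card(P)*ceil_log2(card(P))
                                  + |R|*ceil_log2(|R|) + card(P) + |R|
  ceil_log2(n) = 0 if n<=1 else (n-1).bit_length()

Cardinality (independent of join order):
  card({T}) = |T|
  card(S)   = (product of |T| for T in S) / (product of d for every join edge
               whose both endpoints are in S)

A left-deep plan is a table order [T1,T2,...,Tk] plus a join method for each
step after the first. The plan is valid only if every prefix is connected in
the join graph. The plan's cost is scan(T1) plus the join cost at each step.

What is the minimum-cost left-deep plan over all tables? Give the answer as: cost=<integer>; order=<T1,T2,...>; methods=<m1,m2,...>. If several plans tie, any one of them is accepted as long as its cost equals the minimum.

cost=1840; order=A,B,C; methods=hash,hash

Selinger DP (subsets sized 1..n):
  {C}: scan cost=40, card=40
  {A}: scan cost=200, card=200
  {B}: scan cost=60, card=60
  {AC}: card=800; try (C,hash)→880, (A,merge)→2120, (C,merge)→2280, (A,hash)→3280, (A,nl)→8040, (C,nl)→8200; best=880 via (C,hash)
  {BC}: card=400; try (C,hash)→600, (B,nl_idx)→680, (B,merge)→740, (C,merge)→760, (B,hash)→800, (B,nl)→2440 …(+1); best=600 via (C,hash)
  {AB}: card=240; try (B,hash)→1120, (B,nl_idx)→1640, (A,merge)→2280, (B,merge)→2420, (A,hash)→3320, (A,nl)→12060 …(+1); best=1120 via (B,hash)
  {ABC}: card=160; try (C,hash)→1840, (B,hash)→2400, (C,merge)→3560, (A,hash)→4200, (B,nl_idx)→5840, (A,merge)→6400 …(+4); best=1840 via (C,hash)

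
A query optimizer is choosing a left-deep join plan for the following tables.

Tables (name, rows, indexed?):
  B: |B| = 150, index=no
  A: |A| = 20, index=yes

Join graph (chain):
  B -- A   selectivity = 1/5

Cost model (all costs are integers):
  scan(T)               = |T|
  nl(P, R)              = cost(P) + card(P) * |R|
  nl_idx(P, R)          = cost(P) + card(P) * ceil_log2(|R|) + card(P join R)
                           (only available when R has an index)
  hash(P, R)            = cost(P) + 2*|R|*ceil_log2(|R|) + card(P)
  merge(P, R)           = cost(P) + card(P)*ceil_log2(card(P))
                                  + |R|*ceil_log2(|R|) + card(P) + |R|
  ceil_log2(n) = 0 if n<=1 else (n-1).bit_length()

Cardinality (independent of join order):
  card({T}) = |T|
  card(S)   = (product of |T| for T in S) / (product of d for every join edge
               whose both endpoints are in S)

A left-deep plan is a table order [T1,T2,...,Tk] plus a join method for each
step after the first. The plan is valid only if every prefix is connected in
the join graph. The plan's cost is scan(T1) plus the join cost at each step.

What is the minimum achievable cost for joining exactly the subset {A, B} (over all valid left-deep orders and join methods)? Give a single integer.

Selinger DP over subsets of {A,B}:
  {B}: scan cost=150, card=150
  {A}: scan cost=20, card=20
  {AB}: card=600; try (A,hash)→500, (B,merge)→1490, (A,nl_idx)→1500, (A,merge)→1620, (B,hash)→2440, (B,nl)→3020 …(+1); best=500 via (A,hash)

500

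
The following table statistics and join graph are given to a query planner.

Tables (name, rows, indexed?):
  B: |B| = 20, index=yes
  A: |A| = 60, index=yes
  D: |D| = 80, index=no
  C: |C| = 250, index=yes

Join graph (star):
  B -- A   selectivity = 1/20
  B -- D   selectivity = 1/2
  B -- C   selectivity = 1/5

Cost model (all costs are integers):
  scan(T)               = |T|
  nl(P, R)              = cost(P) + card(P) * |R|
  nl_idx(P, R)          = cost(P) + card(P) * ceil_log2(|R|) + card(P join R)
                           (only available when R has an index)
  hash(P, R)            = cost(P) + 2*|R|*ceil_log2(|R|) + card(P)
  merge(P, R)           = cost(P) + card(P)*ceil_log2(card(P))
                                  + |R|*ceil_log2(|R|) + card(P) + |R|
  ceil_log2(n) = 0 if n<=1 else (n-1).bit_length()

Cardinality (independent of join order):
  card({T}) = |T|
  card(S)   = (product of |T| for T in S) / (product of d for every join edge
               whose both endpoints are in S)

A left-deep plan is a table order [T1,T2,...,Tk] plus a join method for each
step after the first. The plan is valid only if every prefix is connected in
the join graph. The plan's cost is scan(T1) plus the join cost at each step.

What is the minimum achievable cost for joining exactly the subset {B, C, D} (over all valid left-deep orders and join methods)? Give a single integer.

Selinger DP over subsets of {B,C,D}:
  {B}: scan cost=20, card=20
  {D}: scan cost=80, card=80
  {C}: scan cost=250, card=250
  {BD}: card=800; try (B,hash)→360, (D,merge)→780, (B,merge)→840, (D,hash)→1160, (B,nl_idx)→1280, (D,nl)→1620 …(+1); best=360 via (B,hash)
  {BC}: card=1000; try (B,hash)→700, (C,nl_idx)→1180, (C,merge)→2390, (B,nl_idx)→2500, (B,merge)→2620, (C,hash)→4040 …(+2); best=700 via (B,hash)
  {BCD}: card=40000; try (D,hash)→2820, (C,hash)→5160, (C,merge)→11410, (D,merge)→12340, (C,nl_idx)→46760, (D,nl)→80700 …(+1); best=2820 via (D,hash)

2820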